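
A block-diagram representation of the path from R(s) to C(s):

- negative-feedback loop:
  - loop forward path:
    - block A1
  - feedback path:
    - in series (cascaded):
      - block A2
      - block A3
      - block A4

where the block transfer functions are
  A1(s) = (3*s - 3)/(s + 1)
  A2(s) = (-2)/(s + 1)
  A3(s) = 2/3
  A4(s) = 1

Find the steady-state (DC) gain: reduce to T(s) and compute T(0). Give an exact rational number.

First reduce the diagram to T(s).

Step 1. multiply A2, A3, A4 (series): (-4)/(3*s + 3)
Step 2. feedback reduction of A1, (A2*A3*A4): (3*s^2 - 3)/(s^2 - 2*s + 5)
Step 2 gives the overall T(s). Then T(0) = -3/5.

Answer: -3/5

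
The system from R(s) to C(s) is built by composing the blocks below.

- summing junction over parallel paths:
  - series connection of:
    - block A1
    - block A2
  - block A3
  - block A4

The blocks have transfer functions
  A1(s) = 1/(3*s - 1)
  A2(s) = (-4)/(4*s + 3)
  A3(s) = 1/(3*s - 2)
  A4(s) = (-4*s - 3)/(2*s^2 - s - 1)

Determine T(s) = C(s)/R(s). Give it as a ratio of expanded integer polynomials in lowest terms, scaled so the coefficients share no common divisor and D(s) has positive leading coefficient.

(1) reduce the series chain A1, A2; result (-4)/(12*s^2 + 5*s - 3)
(2) reduce the parallel group (A1*A2), A3, A4: this yields T(s), and no further normalization is needed

Final answer: (-120*s^4 - 98*s^3 + 108*s^2 + 35*s - 23)/(72*s^5 - 54*s^4 - 65*s^3 + 40*s^2 + 13*s - 6)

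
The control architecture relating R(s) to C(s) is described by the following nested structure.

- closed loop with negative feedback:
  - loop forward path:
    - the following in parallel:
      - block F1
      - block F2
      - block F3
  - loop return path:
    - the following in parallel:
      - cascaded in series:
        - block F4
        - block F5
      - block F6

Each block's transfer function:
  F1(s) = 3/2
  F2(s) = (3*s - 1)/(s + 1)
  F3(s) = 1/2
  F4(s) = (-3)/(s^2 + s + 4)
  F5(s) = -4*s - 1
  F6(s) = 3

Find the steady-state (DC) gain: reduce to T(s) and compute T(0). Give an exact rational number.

First reduce the diagram to T(s).

Step 1 - reduce the parallel group F1, F2, F3, giving (5*s + 1)/(s + 1)
Step 2 - multiply F4, F5 (series), giving (12*s + 3)/(s^2 + s + 4)
Step 3 - sum the parallel branches (F4*F5), F6, giving (3*s^2 + 15*s + 15)/(s^2 + s + 4)
Step 4 - collapse the loop ((F1+F2+F3) forward, ((F4*F5)+F6) return), giving (5*s^3 + 6*s^2 + 21*s + 4)/(16*s^3 + 80*s^2 + 95*s + 19)
The step-4 result is T(s). Setting s = 0: T(0) = 4/19.

Answer: 4/19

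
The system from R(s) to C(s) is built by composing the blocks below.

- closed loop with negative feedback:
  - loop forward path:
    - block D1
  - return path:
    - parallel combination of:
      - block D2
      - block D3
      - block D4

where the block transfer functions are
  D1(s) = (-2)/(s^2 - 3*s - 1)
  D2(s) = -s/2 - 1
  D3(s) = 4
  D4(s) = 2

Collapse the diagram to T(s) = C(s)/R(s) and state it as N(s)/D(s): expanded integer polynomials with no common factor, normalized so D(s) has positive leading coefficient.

1. add D2, D3, D4 (parallel); result 5 - s/2
2. feedback reduction of D1, (D2+D3+D4) - this is the overall T(s), already in the required normalized form

Answer: (-2)/(s^2 - 2*s - 11)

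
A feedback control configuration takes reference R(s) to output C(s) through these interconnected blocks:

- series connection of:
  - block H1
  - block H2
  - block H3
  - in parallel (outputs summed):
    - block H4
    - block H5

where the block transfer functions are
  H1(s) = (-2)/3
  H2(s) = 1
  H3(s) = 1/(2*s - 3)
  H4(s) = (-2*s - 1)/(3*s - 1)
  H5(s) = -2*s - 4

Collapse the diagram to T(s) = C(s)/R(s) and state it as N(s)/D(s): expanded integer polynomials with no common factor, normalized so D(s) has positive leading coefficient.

Step 1: combine H4, H5 in parallel; result (-6*s^2 - 12*s + 3)/(3*s - 1)
Step 2: series reduction of H1, H2, H3, (H4+H5) - this is the overall T(s), already in the required normalized form

Final answer: (4*s^2 + 8*s - 2)/(6*s^2 - 11*s + 3)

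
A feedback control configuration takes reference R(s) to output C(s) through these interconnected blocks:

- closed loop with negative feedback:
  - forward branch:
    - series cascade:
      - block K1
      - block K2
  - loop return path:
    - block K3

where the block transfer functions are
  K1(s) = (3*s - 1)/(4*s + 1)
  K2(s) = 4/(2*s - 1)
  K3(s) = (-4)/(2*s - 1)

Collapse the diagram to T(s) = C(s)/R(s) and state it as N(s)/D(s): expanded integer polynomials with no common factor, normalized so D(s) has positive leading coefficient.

Answer: (24*s^2 - 20*s + 4)/(16*s^3 - 12*s^2 - 48*s + 17)

Working:
Step 1. series reduction of K1, K2 -> (12*s - 4)/(8*s^2 - 2*s - 1)
Step 2. close the feedback loop around (K1*K2), K3, which is the overall transfer function T(s) = C(s)/R(s) in lowest terms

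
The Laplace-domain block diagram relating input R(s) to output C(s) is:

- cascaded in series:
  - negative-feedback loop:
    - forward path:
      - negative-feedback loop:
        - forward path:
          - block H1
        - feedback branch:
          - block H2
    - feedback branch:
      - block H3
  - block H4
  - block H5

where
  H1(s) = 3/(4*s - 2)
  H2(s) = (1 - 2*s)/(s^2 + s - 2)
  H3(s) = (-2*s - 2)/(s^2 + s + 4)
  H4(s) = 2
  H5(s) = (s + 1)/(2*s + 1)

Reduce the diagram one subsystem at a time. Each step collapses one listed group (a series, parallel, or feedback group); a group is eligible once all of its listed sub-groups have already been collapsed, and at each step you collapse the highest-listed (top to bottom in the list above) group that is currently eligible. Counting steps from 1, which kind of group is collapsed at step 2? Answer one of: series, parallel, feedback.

[1] reduce the feedback loop with forward H1 and return H2
[2] feedback reduction of [H1/(1+H1*H2)], H3
[3] combine [[H1/(1+H1*H2)]/(1+[H1/(1+H1*H2)]*H3)], H4, H5 in series
So the answer for step 2 is feedback.

Hence the answer: feedback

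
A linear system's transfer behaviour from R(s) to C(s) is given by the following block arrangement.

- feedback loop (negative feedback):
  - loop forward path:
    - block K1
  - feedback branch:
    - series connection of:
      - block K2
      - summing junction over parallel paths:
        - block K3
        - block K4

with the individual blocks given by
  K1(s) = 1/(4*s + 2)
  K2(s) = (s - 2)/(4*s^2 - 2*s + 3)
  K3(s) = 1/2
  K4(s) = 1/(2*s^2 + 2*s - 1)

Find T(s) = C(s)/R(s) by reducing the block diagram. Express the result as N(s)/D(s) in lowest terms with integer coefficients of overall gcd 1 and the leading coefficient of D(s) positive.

Step 1: sum the parallel branches K3, K4 -> (2*s^2 + 2*s + 1)/(4*s^2 + 4*s - 2)
Step 2: cascade K2, (K3+K4) -> (2*s^3 - 2*s^2 - 3*s - 2)/(16*s^4 + 8*s^3 - 4*s^2 + 16*s - 6)
Step 3: reduce the feedback loop with forward K1 and return (K2*(K3+K4)) - this is the overall T(s), already in the required normalized form

Final answer: (16*s^4 + 8*s^3 - 4*s^2 + 16*s - 6)/(64*s^5 + 64*s^4 + 2*s^3 + 54*s^2 + 5*s - 14)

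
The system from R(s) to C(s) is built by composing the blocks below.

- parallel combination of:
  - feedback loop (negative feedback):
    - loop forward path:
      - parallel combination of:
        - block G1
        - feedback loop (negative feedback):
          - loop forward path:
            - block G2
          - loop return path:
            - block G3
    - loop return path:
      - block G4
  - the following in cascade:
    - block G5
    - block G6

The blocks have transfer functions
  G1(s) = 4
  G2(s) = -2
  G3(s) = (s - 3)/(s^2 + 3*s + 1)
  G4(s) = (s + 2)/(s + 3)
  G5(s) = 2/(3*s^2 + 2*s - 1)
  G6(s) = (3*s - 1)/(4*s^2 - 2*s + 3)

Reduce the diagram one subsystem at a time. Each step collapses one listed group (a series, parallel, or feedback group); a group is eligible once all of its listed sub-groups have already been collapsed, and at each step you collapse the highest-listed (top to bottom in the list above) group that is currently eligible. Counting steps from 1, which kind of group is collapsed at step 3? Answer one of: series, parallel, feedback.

(1) collapse the loop (G2 forward, G3 return)
(2) sum the parallel branches G1, [G2/(1+G2*G3)]
(3) apply the feedback formula to (G1+[G2/(1+G2*G3)]), G4
(4) series reduction of G5, G6
(5) parallel reduction of [(G1+[G2/(1+G2*G3)])/(1+(G1+[G2/(1+G2*G3)])*G4)], (G5*G6)
At step 3 the group reduced is feedback.

Answer: feedback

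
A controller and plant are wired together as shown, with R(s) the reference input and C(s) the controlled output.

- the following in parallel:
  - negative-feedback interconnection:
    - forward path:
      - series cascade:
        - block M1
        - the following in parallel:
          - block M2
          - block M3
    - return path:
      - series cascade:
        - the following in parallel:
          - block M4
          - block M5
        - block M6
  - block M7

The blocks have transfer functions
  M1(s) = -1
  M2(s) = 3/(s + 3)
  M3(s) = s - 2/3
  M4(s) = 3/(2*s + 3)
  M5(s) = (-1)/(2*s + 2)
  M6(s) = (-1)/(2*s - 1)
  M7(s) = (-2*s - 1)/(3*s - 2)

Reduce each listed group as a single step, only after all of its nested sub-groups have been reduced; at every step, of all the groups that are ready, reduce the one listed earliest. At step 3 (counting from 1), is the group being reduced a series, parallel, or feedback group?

[1] reduce the parallel group M2, M3
[2] series reduction of M1, (M2+M3)
[3] reduce the parallel group M4, M5
[4] reduce the series chain (M4+M5), M6
[5] collapse the loop ((M1*(M2+M3)) forward, ((M4+M5)*M6) return)
[6] combine [(M1*(M2+M3))/(1+(M1*(M2+M3))*((M4+M5)*M6))], M7 in parallel
At step 3 the group reduced is parallel.

Hence the answer: parallel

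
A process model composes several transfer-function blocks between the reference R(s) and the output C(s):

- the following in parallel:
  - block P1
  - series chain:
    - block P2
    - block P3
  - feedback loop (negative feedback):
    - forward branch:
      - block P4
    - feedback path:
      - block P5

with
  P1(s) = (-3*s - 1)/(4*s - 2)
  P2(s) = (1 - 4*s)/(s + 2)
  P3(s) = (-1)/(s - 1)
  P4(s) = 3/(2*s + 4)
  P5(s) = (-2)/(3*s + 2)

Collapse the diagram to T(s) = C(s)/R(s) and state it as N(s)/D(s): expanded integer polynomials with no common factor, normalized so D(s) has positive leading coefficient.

Reducing step by step:

[1] reduce the series chain P2, P3, giving (4*s - 1)/(s^2 + s - 2)
[2] reduce the feedback loop with forward P4 and return P5, giving (9*s + 6)/(6*s^2 + 16*s + 2)
[3] reduce the parallel group P1, (P2*P3), [P4/(1+P4*P5)]: this yields T(s), and no further normalization is needed

Answer: (-9*s^5 + 30*s^4 + 93*s^3 - 71*s^2 + 13*s + 16)/(12*s^5 + 38*s^4 - 10*s^3 - 66*s^2 + 22*s + 4)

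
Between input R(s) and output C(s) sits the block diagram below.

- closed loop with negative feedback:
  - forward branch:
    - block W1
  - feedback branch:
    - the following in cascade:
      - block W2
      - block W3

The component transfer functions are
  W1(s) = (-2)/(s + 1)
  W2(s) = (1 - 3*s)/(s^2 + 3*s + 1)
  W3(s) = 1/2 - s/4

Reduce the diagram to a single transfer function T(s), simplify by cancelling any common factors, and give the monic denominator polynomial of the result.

Answer: s^3 + 5*s^2/2 + 15*s/2

Working:
Step 1: combine W2, W3 in series; result (3*s^2 - 7*s + 2)/(4*s^2 + 12*s + 4)
Step 2: feedback reduction of W1, (W2*W3); result (-4*s^2 - 12*s - 4)/(2*s^3 + 5*s^2 + 15*s)
T(s) is the step-2 result (common factors already cancelled). Leading coefficient of the denominator: 2. Divide through by 2 for the monic polynomial.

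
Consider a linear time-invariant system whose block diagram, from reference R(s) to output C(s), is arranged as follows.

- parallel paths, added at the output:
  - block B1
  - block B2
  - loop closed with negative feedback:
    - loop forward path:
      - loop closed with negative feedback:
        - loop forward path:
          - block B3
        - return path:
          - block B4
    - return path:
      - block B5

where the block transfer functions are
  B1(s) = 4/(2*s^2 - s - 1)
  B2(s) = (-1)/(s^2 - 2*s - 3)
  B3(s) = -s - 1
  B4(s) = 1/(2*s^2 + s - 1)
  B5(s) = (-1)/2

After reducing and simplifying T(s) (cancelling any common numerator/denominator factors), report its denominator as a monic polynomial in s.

The answer is s^6 - 45*s^4/4 + 5*s^3/2 + 14*s^2 - 5*s/2 - 15/4.

Reasoning:
Step 1. apply the feedback formula to B3, B4, giving (-2*s^2 - s + 1)/(2*s - 2)
Step 2. apply the feedback formula to [B3/(1+B3*B4)], B5, giving (-4*s^2 - 2*s + 2)/(2*s^2 + 5*s - 5)
Step 3. parallel reduction of B1, B2, [[B3/(1+B3*B4)]/(1+[B3/(1+B3*B4)]*B5)], giving (-8*s^6 + 16*s^5 + 38*s^4 - 24*s^3 - 99*s^2 - 16*s + 61)/(4*s^6 - 45*s^4 + 10*s^3 + 56*s^2 - 10*s - 15)
That last expression is T(s), already simplified. Scaling its denominator by 1/4 (the reciprocal of the leading coefficient) yields the monic denominator.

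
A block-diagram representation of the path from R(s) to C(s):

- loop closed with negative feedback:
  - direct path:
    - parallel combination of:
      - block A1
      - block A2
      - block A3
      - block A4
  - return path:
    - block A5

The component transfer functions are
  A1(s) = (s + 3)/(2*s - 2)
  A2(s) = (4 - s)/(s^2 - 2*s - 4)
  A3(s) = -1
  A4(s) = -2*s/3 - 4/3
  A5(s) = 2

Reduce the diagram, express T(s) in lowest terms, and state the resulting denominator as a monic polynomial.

1. combine A1, A2, A3, A4 in parallel gives (-4*s^4 + s^3 + 47*s^2 + 12*s - 116)/(6*s^3 - 18*s^2 - 12*s + 24)
2. feedback reduction of (A1+A2+A3+A4), A5 gives (4*s^4 - s^3 - 47*s^2 - 12*s + 116)/(8*s^4 - 8*s^3 - 76*s^2 - 12*s + 208)
Step 2 gives the fully reduced T(s), with no common factor left to cancel. The denominator's leading coefficient is 8, so divide each of its coefficients by 8 to get the monic form.

Answer: s^4 - s^3 - 19*s^2/2 - 3*s/2 + 26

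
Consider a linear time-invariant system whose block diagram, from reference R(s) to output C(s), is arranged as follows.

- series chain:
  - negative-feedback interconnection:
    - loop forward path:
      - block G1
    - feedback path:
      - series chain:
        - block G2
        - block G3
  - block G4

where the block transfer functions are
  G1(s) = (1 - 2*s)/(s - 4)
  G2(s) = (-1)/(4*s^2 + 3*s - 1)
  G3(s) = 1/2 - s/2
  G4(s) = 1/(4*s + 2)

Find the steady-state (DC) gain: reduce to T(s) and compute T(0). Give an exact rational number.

Step 1. combine G2, G3 in series: (s - 1)/(8*s^2 + 6*s - 2)
Step 2. apply the feedback formula to G1, (G2*G3): (-16*s^3 - 4*s^2 + 10*s - 2)/(8*s^3 - 28*s^2 - 23*s + 7)
Step 3. multiply [G1/(1+G1*(G2*G3))], G4 (series): (-8*s^3 - 2*s^2 + 5*s - 1)/(16*s^4 - 48*s^3 - 74*s^2 - 9*s + 7)
That last expression is T(s); at s = 0 only the constant terms survive, so T(0) = -1/7.

Answer: -1/7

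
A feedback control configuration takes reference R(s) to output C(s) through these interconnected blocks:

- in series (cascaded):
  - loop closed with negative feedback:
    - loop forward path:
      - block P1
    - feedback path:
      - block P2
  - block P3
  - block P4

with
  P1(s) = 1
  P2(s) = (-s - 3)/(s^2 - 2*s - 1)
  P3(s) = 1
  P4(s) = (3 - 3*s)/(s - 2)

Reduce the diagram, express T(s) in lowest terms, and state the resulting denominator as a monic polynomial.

[1] feedback reduction of P1, P2; result (s^2 - 2*s - 1)/(s^2 - 3*s - 4)
[2] series reduction of [P1/(1+P1*P2)], P3, P4; result (-3*s^3 + 9*s^2 - 3*s - 3)/(s^3 - 5*s^2 + 2*s + 8)
T(s) is the step-2 result (common factors already cancelled). Leading coefficient of the denominator: 1, so no rescaling is needed.

Hence the answer: s^3 - 5*s^2 + 2*s + 8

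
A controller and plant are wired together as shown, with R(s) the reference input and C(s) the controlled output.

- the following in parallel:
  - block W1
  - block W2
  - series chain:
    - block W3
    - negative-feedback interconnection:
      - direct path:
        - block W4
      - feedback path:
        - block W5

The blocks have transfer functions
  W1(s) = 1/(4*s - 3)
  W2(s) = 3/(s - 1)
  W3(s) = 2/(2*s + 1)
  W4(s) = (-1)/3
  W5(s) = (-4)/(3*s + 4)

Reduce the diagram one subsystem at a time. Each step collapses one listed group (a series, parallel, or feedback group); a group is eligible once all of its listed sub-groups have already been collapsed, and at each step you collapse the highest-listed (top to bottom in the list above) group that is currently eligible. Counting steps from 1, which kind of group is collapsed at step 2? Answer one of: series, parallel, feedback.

[1] close the feedback loop around W4, W5
[2] series reduction of W3, [W4/(1+W4*W5)]
[3] sum the parallel branches W1, W2, (W3*[W4/(1+W4*W5)])
So the answer for step 2 is series.

Hence the answer: series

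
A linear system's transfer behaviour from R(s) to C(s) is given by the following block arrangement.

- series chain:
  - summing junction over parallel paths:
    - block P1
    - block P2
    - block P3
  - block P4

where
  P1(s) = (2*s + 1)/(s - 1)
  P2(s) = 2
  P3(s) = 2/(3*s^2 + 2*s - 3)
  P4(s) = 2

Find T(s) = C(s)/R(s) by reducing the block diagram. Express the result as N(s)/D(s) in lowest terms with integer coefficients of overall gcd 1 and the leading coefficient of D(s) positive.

The answer is (24*s^3 + 10*s^2 - 24*s + 2)/(3*s^3 - s^2 - 5*s + 3).

Reasoning:
Step 1 - parallel reduction of P1, P2, P3 gives (12*s^3 + 5*s^2 - 12*s + 1)/(3*s^3 - s^2 - 5*s + 3)
Step 2 - reduce the series chain (P1+P2+P3), P4: this yields T(s), and no further normalization is needed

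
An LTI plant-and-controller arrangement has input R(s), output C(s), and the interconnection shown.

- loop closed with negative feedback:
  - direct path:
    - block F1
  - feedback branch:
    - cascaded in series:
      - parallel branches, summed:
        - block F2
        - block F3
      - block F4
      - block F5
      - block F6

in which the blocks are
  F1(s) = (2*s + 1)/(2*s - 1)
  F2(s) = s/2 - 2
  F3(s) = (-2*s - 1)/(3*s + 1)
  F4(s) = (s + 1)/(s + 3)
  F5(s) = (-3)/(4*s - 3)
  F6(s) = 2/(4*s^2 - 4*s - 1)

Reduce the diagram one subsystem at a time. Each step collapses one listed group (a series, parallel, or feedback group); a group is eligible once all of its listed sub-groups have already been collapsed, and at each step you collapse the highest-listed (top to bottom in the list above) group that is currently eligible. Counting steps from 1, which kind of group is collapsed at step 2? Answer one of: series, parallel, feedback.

The answer is series.

Reasoning:
Step 1 - sum the parallel branches F2, F3
Step 2 - combine (F2+F3), F4, F5, F6 in series
Step 3 - reduce the feedback loop with forward F1 and return ((F2+F3)*F4*F5*F6)
The group at step 2 is a series group.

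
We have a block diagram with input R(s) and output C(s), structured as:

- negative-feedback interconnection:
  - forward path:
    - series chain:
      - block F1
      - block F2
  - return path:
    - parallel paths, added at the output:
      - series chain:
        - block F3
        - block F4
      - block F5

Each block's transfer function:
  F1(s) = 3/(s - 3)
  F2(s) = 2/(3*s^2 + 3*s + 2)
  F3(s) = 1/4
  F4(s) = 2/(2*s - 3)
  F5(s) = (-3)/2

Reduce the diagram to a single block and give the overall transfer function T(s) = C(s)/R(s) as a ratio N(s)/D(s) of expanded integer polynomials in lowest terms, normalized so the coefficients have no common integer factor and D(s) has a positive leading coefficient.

Step 1. multiply F1, F2 (series), giving 6/(3*s^3 - 6*s^2 - 7*s - 6)
Step 2. cascade F3, F4, giving 1/(4*s - 6)
Step 3. combine (F3*F4), F5 in parallel, giving (5 - 3*s)/(2*s - 3)
Step 4. close the feedback loop around (F1*F2), ((F3*F4)+F5): this yields T(s), and no further normalization is needed

Therefore the answer is (12*s - 18)/(6*s^4 - 21*s^3 + 4*s^2 - 9*s + 48).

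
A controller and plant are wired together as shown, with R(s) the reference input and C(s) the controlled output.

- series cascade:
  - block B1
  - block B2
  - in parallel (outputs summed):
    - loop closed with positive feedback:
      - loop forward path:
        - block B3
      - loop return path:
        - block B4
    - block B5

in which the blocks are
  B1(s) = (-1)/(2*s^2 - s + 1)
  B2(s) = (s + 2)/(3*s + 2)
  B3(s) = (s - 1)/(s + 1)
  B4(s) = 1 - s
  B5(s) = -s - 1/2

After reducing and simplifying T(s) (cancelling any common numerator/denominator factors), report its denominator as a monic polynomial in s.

Step 1 - apply the feedback formula to B3, B4, giving (s - 1)/(s^2 - s + 2)
Step 2 - reduce the parallel group [B3/(1-B3*B4)], B5, giving (-2*s^3 + s^2 - s - 4)/(2*s^2 - 2*s + 4)
Step 3 - cascade B1, B2, ([B3/(1-B3*B4)]+B5), giving (2*s^4 + 3*s^3 - s^2 + 6*s + 8)/(12*s^5 - 10*s^4 + 24*s^3 + 6*s^2 + 8)
The result of step 3 is T(s) in lowest terms. Its denominator has leading coefficient 12; dividing the denominator through by 12 makes it monic.

Answer: s^5 - 5*s^4/6 + 2*s^3 + s^2/2 + 2/3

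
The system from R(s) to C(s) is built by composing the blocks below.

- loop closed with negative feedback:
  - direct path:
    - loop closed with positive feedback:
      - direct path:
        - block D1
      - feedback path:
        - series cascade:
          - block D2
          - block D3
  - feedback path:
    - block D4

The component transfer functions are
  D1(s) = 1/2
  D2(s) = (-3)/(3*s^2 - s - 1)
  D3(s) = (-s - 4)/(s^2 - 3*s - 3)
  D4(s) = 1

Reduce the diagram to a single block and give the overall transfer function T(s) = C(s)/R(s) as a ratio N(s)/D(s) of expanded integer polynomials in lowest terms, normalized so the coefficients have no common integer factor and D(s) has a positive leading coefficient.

Reducing step by step:

1. reduce the series chain D2, D3 -> (3*s + 12)/(3*s^4 - 10*s^3 - 7*s^2 + 6*s + 3)
2. collapse the loop (D1 forward, (D2*D3) return) -> (3*s^4 - 10*s^3 - 7*s^2 + 6*s + 3)/(6*s^4 - 20*s^3 - 14*s^2 + 9*s - 6)
3. close the feedback loop around [D1/(1-D1*(D2*D3))], D4, which is the overall transfer function T(s) = C(s)/R(s) in lowest terms

Answer: (3*s^4 - 10*s^3 - 7*s^2 + 6*s + 3)/(9*s^4 - 30*s^3 - 21*s^2 + 15*s - 3)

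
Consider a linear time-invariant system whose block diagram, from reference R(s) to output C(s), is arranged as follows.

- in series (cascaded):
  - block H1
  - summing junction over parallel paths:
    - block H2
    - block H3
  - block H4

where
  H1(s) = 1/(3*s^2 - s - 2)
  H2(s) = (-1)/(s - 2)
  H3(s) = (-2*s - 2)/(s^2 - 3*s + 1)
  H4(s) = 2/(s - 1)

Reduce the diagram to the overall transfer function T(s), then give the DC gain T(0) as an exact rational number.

1. sum the parallel branches H2, H3 gives (-3*s^2 + 5*s + 3)/(s^3 - 5*s^2 + 7*s - 2)
2. series reduction of H1, (H2+H3), H4 gives (-6*s^2 + 10*s + 6)/(3*s^6 - 19*s^5 + 40*s^4 - 27*s^3 - 9*s^2 + 16*s - 4)
Step 2 gives the overall T(s). Then T(0) = 6/(-4) = -3/2.

Answer: -3/2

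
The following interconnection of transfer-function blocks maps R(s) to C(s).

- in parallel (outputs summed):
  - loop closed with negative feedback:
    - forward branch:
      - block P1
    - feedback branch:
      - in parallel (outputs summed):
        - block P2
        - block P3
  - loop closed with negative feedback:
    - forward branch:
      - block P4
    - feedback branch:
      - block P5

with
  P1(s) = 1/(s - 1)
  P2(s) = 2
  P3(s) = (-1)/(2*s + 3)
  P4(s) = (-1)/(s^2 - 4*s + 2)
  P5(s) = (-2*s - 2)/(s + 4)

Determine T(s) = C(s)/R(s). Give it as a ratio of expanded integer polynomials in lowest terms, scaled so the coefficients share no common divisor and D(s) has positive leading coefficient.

Answer: (2*s^4 + s^3 - 37*s^2 - 38*s + 22)/(2*s^5 + 5*s^4 - 22*s^3 - 40*s^2 + 26*s + 20)

Working:
Step 1 - parallel reduction of P2, P3, giving (4*s + 5)/(2*s + 3)
Step 2 - collapse the loop (P1 forward, (P2+P3) return), giving (2*s + 3)/(2*s^2 + 5*s + 2)
Step 3 - feedback reduction of P4, P5, giving (-s - 4)/(s^3 - 12*s + 10)
Step 4 - combine [P1/(1+P1*(P2+P3))], [P4/(1+P4*P5)] in parallel - this is the overall T(s), already in the required normalized form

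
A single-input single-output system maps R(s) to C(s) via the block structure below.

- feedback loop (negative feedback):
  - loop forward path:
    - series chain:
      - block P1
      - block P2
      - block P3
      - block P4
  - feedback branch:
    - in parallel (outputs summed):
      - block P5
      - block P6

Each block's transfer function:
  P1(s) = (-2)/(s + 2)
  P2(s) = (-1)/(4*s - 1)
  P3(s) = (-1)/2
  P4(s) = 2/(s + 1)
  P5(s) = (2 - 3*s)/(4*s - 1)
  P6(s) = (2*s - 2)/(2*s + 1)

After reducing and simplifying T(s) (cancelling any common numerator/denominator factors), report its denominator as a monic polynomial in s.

Answer: s^5 + 3*s^4 + 29*s^3/16 - 21*s^2/32 + 9*s/32 - 3/16

Working:
Step 1: series reduction of P1, P2, P3, P4; result (-2)/(4*s^3 + 11*s^2 + 5*s - 2)
Step 2: parallel reduction of P5, P6; result (2*s^2 - 9*s + 4)/(8*s^2 + 2*s - 1)
Step 3: reduce the feedback loop with forward (P1*P2*P3*P4) and return (P5+P6); result (-16*s^2 - 4*s + 2)/(32*s^5 + 96*s^4 + 58*s^3 - 21*s^2 + 9*s - 6)
T(s) is the step-3 result (common factors already cancelled). Leading coefficient of the denominator: 32. Divide through by 32 for the monic polynomial.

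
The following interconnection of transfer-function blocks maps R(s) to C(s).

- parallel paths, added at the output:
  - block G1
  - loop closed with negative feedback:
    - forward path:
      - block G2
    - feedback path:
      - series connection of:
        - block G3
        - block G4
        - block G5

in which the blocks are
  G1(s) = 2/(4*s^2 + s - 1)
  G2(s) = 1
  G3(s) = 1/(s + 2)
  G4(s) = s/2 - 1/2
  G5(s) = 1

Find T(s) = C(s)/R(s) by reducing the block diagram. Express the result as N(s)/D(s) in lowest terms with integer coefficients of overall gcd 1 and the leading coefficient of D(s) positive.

Step 1. reduce the series chain G3, G4, G5 -> (s - 1)/(2*s + 4)
Step 2. collapse the loop (G2 forward, (G3*G4*G5) return) -> (2*s + 4)/(3*s + 3)
Step 3. parallel reduction of G1, [G2/(1+G2*(G3*G4*G5))]: this yields T(s), and no further normalization is needed

Therefore the answer is (8*s^3 + 18*s^2 + 8*s + 2)/(12*s^3 + 15*s^2 - 3).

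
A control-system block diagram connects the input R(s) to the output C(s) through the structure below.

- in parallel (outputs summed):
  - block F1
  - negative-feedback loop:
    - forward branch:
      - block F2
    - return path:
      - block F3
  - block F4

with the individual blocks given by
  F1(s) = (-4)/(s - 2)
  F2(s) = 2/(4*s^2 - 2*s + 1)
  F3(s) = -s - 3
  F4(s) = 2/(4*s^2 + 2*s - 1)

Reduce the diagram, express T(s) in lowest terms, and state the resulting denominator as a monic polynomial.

Step 1. reduce the feedback loop with forward F2 and return F3: 2/(4*s^2 - 4*s - 5)
Step 2. reduce the parallel group F1, [F2/(1+F2*F3)], F4: (-64*s^4 + 48*s^3 + 92*s^2 + 20*s + 4)/(16*s^5 - 40*s^4 - 16*s^3 + 58*s^2 + 17*s - 10)
Step 2 gives the fully reduced T(s), with no common factor left to cancel. The denominator's leading coefficient is 16, so divide each of its coefficients by 16 to get the monic form.

Final answer: s^5 - 5*s^4/2 - s^3 + 29*s^2/8 + 17*s/16 - 5/8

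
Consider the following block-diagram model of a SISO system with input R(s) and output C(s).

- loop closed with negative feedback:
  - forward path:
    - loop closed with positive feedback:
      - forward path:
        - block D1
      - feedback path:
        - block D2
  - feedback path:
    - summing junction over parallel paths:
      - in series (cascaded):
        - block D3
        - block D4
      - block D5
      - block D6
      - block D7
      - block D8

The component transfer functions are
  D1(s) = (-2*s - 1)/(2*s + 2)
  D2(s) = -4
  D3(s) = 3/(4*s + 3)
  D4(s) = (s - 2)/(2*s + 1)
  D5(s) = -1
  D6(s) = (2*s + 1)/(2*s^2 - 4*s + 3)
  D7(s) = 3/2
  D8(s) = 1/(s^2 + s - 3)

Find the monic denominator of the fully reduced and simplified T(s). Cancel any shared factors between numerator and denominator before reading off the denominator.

Answer: s^6 + s^5/2 - 201*s^4/56 + 163*s^3/56 + 345*s^2/112 - 621*s/112 - 27/112

Working:
Step 1. collapse the loop (D1 forward, D2 return), giving (2*s + 1)/(6*s + 2)
Step 2. combine D3, D4 in series, giving (3*s - 6)/(8*s^2 + 10*s + 3)
Step 3. combine (D3*D4), D5, D6, D7, D8 in parallel, giving (16*s^6 + 48*s^5 + 14*s^4 - 6*s^3 + 81*s^2 - 333*s + 81)/(32*s^6 + 8*s^5 - 140*s^4 + 88*s^3 + 114*s^2 - 90*s - 54)
Step 4. collapse the loop ([D1/(1-D1*D2)] forward, ((D3*D4)+D5+D6+D7+D8) return), giving (32*s^6 + 8*s^5 - 140*s^4 + 88*s^3 + 114*s^2 - 90*s - 54)/(112*s^6 + 56*s^5 - 402*s^4 + 326*s^3 + 345*s^2 - 621*s - 27)
The result of step 4 is T(s) in lowest terms. Its denominator has leading coefficient 112; dividing the denominator through by 112 makes it monic.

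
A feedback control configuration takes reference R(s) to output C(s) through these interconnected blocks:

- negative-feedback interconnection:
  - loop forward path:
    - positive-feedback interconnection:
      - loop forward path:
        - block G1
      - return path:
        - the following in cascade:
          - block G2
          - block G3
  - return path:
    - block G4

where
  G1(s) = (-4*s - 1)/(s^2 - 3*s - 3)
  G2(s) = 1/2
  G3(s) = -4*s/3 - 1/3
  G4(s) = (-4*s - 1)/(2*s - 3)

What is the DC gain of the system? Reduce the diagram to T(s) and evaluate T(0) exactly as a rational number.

(1) combine G2, G3 in series -> -2*s/3 - 1/6
(2) apply the feedback formula to G1, (G2*G3) -> (24*s + 6)/(10*s^2 + 26*s + 19)
(3) feedback reduction of [G1/(1-G1*(G2*G3))], G4 -> (48*s^2 - 60*s - 18)/(20*s^3 - 74*s^2 - 88*s - 63)
That last expression is T(s); at s = 0 only the constant terms survive, so T(0) = -18/(-63) = 2/7.

Therefore the answer is 2/7.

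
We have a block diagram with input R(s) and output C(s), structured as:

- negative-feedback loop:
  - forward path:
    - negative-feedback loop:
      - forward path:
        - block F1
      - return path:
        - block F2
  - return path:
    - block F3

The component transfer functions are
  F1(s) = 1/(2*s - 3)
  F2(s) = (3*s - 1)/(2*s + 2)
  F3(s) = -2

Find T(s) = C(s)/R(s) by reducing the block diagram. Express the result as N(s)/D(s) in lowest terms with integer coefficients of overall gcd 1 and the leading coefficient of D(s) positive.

Step 1 - reduce the feedback loop with forward F1 and return F2; result (2*s + 2)/(4*s^2 + s - 7)
Step 2 - close the feedback loop around [F1/(1+F1*F2)], F3, which is the overall transfer function T(s) = C(s)/R(s) in lowest terms

Answer: (2*s + 2)/(4*s^2 - 3*s - 11)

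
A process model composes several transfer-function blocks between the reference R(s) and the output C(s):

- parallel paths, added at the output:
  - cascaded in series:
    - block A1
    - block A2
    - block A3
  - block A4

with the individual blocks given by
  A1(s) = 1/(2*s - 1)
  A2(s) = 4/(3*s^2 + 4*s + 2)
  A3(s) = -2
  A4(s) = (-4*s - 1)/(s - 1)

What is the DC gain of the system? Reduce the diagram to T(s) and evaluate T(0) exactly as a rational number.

The answer is 5.

Reasoning:
Step 1. reduce the series chain A1, A2, A3 -> (-8)/(6*s^3 + 5*s^2 - 2)
Step 2. add (A1*A2*A3), A4 (parallel) -> (-24*s^4 - 26*s^3 - 5*s^2 + 10)/(6*s^4 - s^3 - 5*s^2 - 2*s + 2)
That last expression is T(s); at s = 0 only the constant terms survive, so T(0) = 10/2 = 5.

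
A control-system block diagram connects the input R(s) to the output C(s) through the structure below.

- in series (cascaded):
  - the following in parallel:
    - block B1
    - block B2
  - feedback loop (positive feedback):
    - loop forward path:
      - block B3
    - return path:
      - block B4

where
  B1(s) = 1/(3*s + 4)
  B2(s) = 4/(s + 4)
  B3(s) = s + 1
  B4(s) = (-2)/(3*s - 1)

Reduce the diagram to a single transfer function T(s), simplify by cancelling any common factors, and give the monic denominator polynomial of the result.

Step 1. add B1, B2 (parallel) = (13*s + 20)/(3*s^2 + 16*s + 16)
Step 2. reduce the feedback loop with forward B3 and return B4 = (3*s^2 + 2*s - 1)/(5*s + 1)
Step 3. cascade (B1+B2), [B3/(1-B3*B4)] = (39*s^3 + 86*s^2 + 27*s - 20)/(15*s^3 + 83*s^2 + 96*s + 16)
That last expression is T(s), already simplified. Scaling its denominator by 1/15 (the reciprocal of the leading coefficient) yields the monic denominator.

Final answer: s^3 + 83*s^2/15 + 32*s/5 + 16/15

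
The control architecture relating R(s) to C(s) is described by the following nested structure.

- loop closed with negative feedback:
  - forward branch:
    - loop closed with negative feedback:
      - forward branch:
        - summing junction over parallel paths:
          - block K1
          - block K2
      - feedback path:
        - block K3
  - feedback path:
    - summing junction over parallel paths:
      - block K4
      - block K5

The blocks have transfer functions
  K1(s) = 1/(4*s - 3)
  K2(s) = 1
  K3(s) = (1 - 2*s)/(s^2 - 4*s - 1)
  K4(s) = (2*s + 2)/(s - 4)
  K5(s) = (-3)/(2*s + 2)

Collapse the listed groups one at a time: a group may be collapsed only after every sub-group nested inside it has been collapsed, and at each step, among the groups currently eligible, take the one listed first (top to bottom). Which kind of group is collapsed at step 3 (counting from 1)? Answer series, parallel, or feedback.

1. parallel reduction of K1, K2
2. collapse the loop ((K1+K2) forward, K3 return)
3. parallel reduction of K4, K5
4. close the feedback loop around [(K1+K2)/(1+(K1+K2)*K3)], (K4+K5)
Step 3 collapses a parallel group.

Answer: parallel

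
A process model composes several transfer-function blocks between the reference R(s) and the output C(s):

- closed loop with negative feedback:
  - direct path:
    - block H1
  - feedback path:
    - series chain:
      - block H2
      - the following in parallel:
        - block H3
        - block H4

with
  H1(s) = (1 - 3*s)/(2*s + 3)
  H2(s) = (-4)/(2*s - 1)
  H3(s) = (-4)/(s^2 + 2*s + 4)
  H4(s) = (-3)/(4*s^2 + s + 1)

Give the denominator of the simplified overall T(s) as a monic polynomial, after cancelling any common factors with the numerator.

[1] parallel reduction of H3, H4: (-19*s^2 - 10*s - 16)/(4*s^4 + 9*s^3 + 19*s^2 + 6*s + 4)
[2] cascade H2, (H3+H4): (76*s^2 + 40*s + 64)/(8*s^5 + 14*s^4 + 29*s^3 - 7*s^2 + 2*s - 4)
[3] collapse the loop (H1 forward, (H2*(H3+H4)) return): (-24*s^6 - 34*s^5 - 73*s^4 + 50*s^3 - 13*s^2 + 14*s - 4)/(16*s^6 + 52*s^5 + 100*s^4 - 155*s^3 - 61*s^2 - 154*s + 52)
No further cancellation is possible in the step-3 result, so that is T(s). Its denominator becomes monic after dividing by the leading coefficient 16.

Therefore the answer is s^6 + 13*s^5/4 + 25*s^4/4 - 155*s^3/16 - 61*s^2/16 - 77*s/8 + 13/4.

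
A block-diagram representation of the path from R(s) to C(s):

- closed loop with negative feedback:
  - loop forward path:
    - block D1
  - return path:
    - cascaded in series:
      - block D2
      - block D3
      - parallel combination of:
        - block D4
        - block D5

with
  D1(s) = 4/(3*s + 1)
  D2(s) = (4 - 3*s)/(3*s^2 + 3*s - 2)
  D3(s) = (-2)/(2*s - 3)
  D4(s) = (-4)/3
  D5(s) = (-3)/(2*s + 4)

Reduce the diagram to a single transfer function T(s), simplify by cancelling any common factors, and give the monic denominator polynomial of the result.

Reducing step by step:

1. reduce the parallel group D4, D5, giving (-8*s - 25)/(6*s + 12)
2. combine D2, D3, (D4+D5) in series, giving (-24*s^2 - 43*s + 100)/(18*s^4 + 27*s^3 - 57*s^2 - 60*s + 36)
3. reduce the feedback loop with forward D1 and return (D2*D3*(D4+D5)), giving (72*s^4 + 108*s^3 - 228*s^2 - 240*s + 144)/(54*s^5 + 99*s^4 - 144*s^3 - 333*s^2 - 124*s + 436)
T(s) is the step-3 result (common factors already cancelled). Leading coefficient of the denominator: 54. Divide through by 54 for the monic polynomial.

Answer: s^5 + 11*s^4/6 - 8*s^3/3 - 37*s^2/6 - 62*s/27 + 218/27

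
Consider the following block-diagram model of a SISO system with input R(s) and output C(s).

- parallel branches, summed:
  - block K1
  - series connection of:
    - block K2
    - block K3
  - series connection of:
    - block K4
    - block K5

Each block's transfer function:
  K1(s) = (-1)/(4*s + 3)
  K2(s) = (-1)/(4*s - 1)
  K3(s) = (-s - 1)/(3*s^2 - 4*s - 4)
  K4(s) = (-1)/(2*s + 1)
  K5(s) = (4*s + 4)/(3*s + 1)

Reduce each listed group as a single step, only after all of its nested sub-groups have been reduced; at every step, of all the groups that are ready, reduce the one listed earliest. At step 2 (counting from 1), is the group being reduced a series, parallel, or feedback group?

Step 1. cascade K2, K3
Step 2. cascade K4, K5
Step 3. add K1, (K2*K3), (K4*K5) (parallel)
The group at step 2 is a series group.

Final answer: series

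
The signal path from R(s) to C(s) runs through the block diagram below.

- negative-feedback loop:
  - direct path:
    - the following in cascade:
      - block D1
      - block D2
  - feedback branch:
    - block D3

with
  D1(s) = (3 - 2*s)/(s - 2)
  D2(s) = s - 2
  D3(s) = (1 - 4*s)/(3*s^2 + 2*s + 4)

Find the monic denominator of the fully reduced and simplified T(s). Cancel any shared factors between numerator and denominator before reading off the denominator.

First reduce the diagram to T(s).

[1] combine D1, D2 in series, giving 3 - 2*s
[2] feedback reduction of (D1*D2), D3, giving (-6*s^3 + 5*s^2 - 2*s + 12)/(11*s^2 - 12*s + 7)
T(s) is the step-2 result (common factors already cancelled). Leading coefficient of the denominator: 11. Divide through by 11 for the monic polynomial.

Answer: s^2 - 12*s/11 + 7/11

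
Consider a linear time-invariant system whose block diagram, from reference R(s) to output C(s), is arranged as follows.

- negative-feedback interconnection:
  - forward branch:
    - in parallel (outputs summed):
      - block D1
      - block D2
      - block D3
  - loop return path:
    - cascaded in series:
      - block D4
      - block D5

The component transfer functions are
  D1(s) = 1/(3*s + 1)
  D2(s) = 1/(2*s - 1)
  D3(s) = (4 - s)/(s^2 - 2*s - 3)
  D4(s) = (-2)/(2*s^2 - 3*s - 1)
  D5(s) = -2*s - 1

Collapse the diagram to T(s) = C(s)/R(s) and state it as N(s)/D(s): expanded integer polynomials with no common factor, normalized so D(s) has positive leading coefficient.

Step 1. sum the parallel branches D1, D2, D3 -> (-s^3 + 15*s^2 - 18*s - 4)/(6*s^4 - 13*s^3 - 17*s^2 + 5*s + 3)
Step 2. multiply D4, D5 (series) -> (4*s + 2)/(2*s^2 - 3*s - 1)
Step 3. feedback reduction of (D1+D2+D3), (D4*D5) - this is the overall T(s), already in the required normalized form

Final answer: (-2*s^5 + 33*s^4 - 80*s^3 + 31*s^2 + 30*s + 4)/(12*s^6 - 44*s^5 - 5*s^4 + 132*s^3 - 34*s^2 - 66*s - 11)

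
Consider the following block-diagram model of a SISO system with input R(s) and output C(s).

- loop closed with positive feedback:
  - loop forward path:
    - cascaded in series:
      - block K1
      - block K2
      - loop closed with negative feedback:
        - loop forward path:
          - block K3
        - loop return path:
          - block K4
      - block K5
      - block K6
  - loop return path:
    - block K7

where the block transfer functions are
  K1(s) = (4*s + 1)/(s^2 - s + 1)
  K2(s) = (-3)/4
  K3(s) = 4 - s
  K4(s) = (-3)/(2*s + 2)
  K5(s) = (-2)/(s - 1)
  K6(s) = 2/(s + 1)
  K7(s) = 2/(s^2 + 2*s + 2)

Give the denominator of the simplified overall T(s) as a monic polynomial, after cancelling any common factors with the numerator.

The answer is s^6 - 2*s^5 - s^3 + 68*s^2/5 - 42*s - 28/5.

Reasoning:
Step 1. apply the feedback formula to K3, K4: (-2*s^2 + 6*s + 8)/(5*s - 10)
Step 2. cascade K1, K2, [K3/(1+K3*K4)], K5, K6: (-24*s^2 + 90*s + 24)/(5*s^4 - 20*s^3 + 30*s^2 - 25*s + 10)
Step 3. collapse the loop ((K1*K2*[K3/(1+K3*K4)]*K5*K6) forward, K7 return): (-24*s^4 + 42*s^3 + 156*s^2 + 228*s + 48)/(5*s^6 - 10*s^5 - 5*s^3 + 68*s^2 - 210*s - 28)
That last expression is T(s), already simplified. Scaling its denominator by 1/5 (the reciprocal of the leading coefficient) yields the monic denominator.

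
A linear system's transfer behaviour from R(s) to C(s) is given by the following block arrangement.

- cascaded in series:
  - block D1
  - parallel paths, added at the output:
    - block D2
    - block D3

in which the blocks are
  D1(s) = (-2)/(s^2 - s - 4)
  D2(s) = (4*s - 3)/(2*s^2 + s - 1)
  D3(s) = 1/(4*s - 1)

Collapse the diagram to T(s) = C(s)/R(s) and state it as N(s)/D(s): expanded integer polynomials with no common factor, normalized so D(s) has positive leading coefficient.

1. combine D2, D3 in parallel; result (18*s^2 - 15*s + 2)/(8*s^3 + 2*s^2 - 5*s + 1)
2. reduce the series chain D1, (D2+D3): this yields T(s), and no further normalization is needed

Final answer: (-36*s^2 + 30*s - 4)/(8*s^5 - 6*s^4 - 39*s^3 - 2*s^2 + 19*s - 4)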